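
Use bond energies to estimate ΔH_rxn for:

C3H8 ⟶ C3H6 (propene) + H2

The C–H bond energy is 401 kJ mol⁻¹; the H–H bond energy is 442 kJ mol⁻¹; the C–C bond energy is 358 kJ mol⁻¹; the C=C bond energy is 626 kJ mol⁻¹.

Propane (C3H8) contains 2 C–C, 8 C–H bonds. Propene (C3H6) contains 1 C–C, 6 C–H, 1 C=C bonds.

Bonds broken (reactants):
  C–C: 2 × 358 = 716
  C–H: 8 × 401 = 3208
  Σ(broken) = 3924 kJ
Bonds formed (products):
  C–C: 1 × 358 = 358
  C–H: 6 × 401 = 2406
  C=C: 1 × 626 = 626
  H–H: 1 × 442 = 442
  Σ(formed) = 3832 kJ
ΔH = Σ(broken) − Σ(formed) = 3924 − 3832 = +92 kJ

ΔH ≈ +92 kJ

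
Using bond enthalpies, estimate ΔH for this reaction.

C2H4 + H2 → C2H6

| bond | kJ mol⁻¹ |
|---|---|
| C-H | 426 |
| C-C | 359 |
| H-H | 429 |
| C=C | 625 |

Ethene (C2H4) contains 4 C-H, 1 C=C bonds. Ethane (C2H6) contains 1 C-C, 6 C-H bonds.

ΔH ≈ −157 kJ

Bonds broken (reactants):
  C-H: 4 × 426 = 1704
  C=C: 1 × 625 = 625
  H-H: 1 × 429 = 429
  Σ(broken) = 2758 kJ
Bonds formed (products):
  C-C: 1 × 359 = 359
  C-H: 6 × 426 = 2556
  Σ(formed) = 2915 kJ
ΔH = Σ(broken) − Σ(formed) = 2758 − 2915 = −157 kJ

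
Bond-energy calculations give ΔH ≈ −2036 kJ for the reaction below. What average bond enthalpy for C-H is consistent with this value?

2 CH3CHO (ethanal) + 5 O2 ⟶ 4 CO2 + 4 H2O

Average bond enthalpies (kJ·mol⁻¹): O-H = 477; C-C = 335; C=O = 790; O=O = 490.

D(C-H) ≈ 425 kJ/mol

Let D be the C-H bond energy.
Σ(broken) = 2×335 + 8×D + 2×790 + 5×490 = 4700 + 8D
Σ(formed) = 8×790 + 8×477 = 10136
ΔH = Σ(broken) − Σ(formed) = (4700 + 8D) − (10136) = −5436 + 8D
Setting this equal to −2036 kJ gives 8D = 3400, so D = 425 kJ/mol.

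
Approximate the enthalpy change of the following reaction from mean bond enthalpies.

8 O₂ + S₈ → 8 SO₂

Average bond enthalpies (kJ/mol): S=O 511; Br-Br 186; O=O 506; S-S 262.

ΔH ≈ −2032 kJ

Bonds broken (reactants):
  O=O: 8 × 506 = 4048
  S-S: 8 × 262 = 2096
  Σ(broken) = 6144 kJ
Bonds formed (products):
  S=O: 16 × 511 = 8176
  Σ(formed) = 8176 kJ
ΔH = Σ(broken) − Σ(formed) = 6144 − 8176 = −2032 kJ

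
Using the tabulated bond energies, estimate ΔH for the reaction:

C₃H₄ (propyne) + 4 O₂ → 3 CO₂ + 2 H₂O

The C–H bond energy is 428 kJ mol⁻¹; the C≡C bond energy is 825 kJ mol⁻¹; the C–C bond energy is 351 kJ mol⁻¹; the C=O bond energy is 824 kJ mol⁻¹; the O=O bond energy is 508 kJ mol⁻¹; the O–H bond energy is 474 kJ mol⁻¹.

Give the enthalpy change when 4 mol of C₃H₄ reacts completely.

ΔH = −7680 kJ

Bonds broken (reactants):
  C≡C: 1 × 825 = 825
  C–C: 1 × 351 = 351
  C–H: 4 × 428 = 1712
  O=O: 4 × 508 = 2032
  Σ(broken) = 4920 kJ
Bonds formed (products):
  C=O: 6 × 824 = 4944
  O–H: 4 × 474 = 1896
  Σ(formed) = 6840 kJ
ΔH = Σ(broken) − Σ(formed) = 4920 − 6840 = −1920 kJ
For 4× the reaction as written: 4 × (−1920) = −7680 kJ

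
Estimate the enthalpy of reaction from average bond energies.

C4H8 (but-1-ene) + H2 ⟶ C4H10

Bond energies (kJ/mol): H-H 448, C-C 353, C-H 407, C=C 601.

ΔH ≈ −118 kJ

Bonds broken (reactants):
  C-C: 2 × 353 = 706
  C-H: 8 × 407 = 3256
  C=C: 1 × 601 = 601
  H-H: 1 × 448 = 448
  Σ(broken) = 5011 kJ
Bonds formed (products):
  C-C: 3 × 353 = 1059
  C-H: 10 × 407 = 4070
  Σ(formed) = 5129 kJ
ΔH = Σ(broken) − Σ(formed) = 5011 − 5129 = −118 kJ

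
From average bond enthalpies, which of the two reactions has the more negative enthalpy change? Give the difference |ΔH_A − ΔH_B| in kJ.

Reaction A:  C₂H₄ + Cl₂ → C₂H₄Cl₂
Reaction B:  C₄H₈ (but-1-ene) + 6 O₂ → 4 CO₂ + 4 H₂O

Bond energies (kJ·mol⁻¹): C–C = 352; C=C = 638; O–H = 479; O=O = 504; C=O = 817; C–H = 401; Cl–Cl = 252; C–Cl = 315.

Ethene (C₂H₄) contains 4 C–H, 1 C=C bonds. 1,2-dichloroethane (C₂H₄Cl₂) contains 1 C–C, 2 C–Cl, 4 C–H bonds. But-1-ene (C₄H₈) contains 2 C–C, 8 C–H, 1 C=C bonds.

Reaction A:
  Bonds broken (reactants):
    C–H: 4 × 401 = 1604
    C=C: 1 × 638 = 638
    Cl–Cl: 1 × 252 = 252
    Σ(broken) = 2494 kJ
  Bonds formed (products):
    C–C: 1 × 352 = 352
    C–Cl: 2 × 315 = 630
    C–H: 4 × 401 = 1604
    Σ(formed) = 2586 kJ
  ΔH_A = 2494 − 2586 = −92 kJ
Reaction B:
  Bonds broken (reactants):
    C–C: 2 × 352 = 704
    C–H: 8 × 401 = 3208
    C=C: 1 × 638 = 638
    O=O: 6 × 504 = 3024
    Σ(broken) = 7574 kJ
  Bonds formed (products):
    C=O: 8 × 817 = 6536
    O–H: 8 × 479 = 3832
    Σ(formed) = 10368 kJ
  ΔH_B = 7574 − 10368 = −2794 kJ
ΔH_A − ΔH_B = +2702 kJ, so reaction B has the more negative ΔH; |ΔH_A − ΔH_B| = 2702 kJ.

Reaction B, by 2702 kJ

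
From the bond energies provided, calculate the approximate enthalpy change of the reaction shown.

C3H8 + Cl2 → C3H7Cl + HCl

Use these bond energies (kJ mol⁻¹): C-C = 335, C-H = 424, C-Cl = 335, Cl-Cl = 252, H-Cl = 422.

ΔH ≈ −81 kJ

Bonds broken (reactants):
  C-C: 2 × 335 = 670
  C-H: 8 × 424 = 3392
  Cl-Cl: 1 × 252 = 252
  Σ(broken) = 4314 kJ
Bonds formed (products):
  C-C: 2 × 335 = 670
  C-Cl: 1 × 335 = 335
  C-H: 7 × 424 = 2968
  H-Cl: 1 × 422 = 422
  Σ(formed) = 4395 kJ
ΔH = Σ(broken) − Σ(formed) = 4314 − 4395 = −81 kJ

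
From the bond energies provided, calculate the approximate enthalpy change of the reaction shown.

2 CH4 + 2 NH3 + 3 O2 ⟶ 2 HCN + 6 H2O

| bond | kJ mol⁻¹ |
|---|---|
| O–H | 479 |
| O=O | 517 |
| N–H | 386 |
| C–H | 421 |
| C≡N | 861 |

ΔH ≈ −1077 kJ

Bonds broken (reactants):
  C–H: 8 × 421 = 3368
  N–H: 6 × 386 = 2316
  O=O: 3 × 517 = 1551
  Σ(broken) = 7235 kJ
Bonds formed (products):
  C≡N: 2 × 861 = 1722
  C–H: 2 × 421 = 842
  O–H: 12 × 479 = 5748
  Σ(formed) = 8312 kJ
ΔH = Σ(broken) − Σ(formed) = 7235 − 8312 = −1077 kJ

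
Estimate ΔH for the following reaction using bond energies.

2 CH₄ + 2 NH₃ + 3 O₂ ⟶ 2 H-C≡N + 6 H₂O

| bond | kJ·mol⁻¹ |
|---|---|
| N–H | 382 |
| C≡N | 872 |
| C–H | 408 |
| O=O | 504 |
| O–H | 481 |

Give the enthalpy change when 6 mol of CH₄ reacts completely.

ΔH = −3792 kJ

Bonds broken (reactants):
  C–H: 8 × 408 = 3264
  N–H: 6 × 382 = 2292
  O=O: 3 × 504 = 1512
  Σ(broken) = 7068 kJ
Bonds formed (products):
  C≡N: 2 × 872 = 1744
  C–H: 2 × 408 = 816
  O–H: 12 × 481 = 5772
  Σ(formed) = 8332 kJ
ΔH = Σ(broken) − Σ(formed) = 7068 − 8332 = −1264 kJ
For 3× the reaction as written: 3 × (−1264) = −3792 kJ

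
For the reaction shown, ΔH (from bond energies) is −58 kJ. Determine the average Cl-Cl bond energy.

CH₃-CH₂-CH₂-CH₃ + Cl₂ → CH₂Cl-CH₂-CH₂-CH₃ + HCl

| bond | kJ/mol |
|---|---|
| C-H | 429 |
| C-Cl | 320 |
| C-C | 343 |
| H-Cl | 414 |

D(Cl-Cl) ≈ 247 kJ/mol

Let D be the Cl-Cl bond energy.
Σ(broken) = 3×343 + 10×429 + 1×D = 5319 + D
Σ(formed) = 3×343 + 1×320 + 9×429 + 1×414 = 5624
ΔH = Σ(broken) − Σ(formed) = (5319 + D) − (5624) = −305 + D
Setting this equal to −58 kJ gives D = 247 kJ/mol.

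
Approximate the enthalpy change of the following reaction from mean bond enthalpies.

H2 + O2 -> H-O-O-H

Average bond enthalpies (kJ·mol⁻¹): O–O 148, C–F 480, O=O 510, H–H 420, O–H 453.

Bonds broken (reactants):
  H–H: 1 × 420 = 420
  O=O: 1 × 510 = 510
  Σ(broken) = 930 kJ
Bonds formed (products):
  O–H: 2 × 453 = 906
  O–O: 1 × 148 = 148
  Σ(formed) = 1054 kJ
ΔH = Σ(broken) − Σ(formed) = 930 − 1054 = −124 kJ

ΔH ≈ −124 kJ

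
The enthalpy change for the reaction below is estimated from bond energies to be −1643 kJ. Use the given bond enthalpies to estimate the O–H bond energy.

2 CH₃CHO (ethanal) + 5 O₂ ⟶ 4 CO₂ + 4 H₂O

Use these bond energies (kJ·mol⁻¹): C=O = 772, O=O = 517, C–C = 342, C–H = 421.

D(O–H) ≈ 456 kJ/mol

Let D be the O–H bond energy.
Σ(broken) = 2×342 + 8×421 + 2×772 + 5×517 = 8181
Σ(formed) = 8×772 + 8×D = 6176 + 8D
ΔH = Σ(broken) − Σ(formed) = (8181) − (6176 + 8D) = +2005 − 8D
Setting this equal to −1643 kJ gives 8D = 3648, so D = 456 kJ/mol.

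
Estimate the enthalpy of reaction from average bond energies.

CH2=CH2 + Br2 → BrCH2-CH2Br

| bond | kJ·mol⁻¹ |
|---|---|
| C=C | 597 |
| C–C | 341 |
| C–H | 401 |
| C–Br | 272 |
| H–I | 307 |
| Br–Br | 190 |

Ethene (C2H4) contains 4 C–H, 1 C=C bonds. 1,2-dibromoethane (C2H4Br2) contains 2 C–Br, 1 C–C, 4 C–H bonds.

Bonds broken (reactants):
  Br–Br: 1 × 190 = 190
  C–H: 4 × 401 = 1604
  C=C: 1 × 597 = 597
  Σ(broken) = 2391 kJ
Bonds formed (products):
  C–Br: 2 × 272 = 544
  C–C: 1 × 341 = 341
  C–H: 4 × 401 = 1604
  Σ(formed) = 2489 kJ
ΔH = Σ(broken) − Σ(formed) = 2391 − 2489 = −98 kJ

ΔH ≈ −98 kJ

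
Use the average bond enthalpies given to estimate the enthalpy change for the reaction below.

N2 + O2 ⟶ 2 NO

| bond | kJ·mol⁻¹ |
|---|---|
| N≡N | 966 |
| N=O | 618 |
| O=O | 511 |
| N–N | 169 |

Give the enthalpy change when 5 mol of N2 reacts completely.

ΔH = +1205 kJ

Bonds broken (reactants):
  N≡N: 1 × 966 = 966
  O=O: 1 × 511 = 511
  Σ(broken) = 1477 kJ
Bonds formed (products):
  N=O: 2 × 618 = 1236
  Σ(formed) = 1236 kJ
ΔH = Σ(broken) − Σ(formed) = 1477 − 1236 = +241 kJ
For 5× the reaction as written: 5 × (+241) = +1205 kJ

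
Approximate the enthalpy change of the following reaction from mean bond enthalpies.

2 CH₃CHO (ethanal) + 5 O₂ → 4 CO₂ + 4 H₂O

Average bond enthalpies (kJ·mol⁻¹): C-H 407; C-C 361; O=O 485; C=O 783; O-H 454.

Bonds broken (reactants):
  C-C: 2 × 361 = 722
  C-H: 8 × 407 = 3256
  C=O: 2 × 783 = 1566
  O=O: 5 × 485 = 2425
  Σ(broken) = 7969 kJ
Bonds formed (products):
  C=O: 8 × 783 = 6264
  O-H: 8 × 454 = 3632
  Σ(formed) = 9896 kJ
ΔH = Σ(broken) − Σ(formed) = 7969 − 9896 = −1927 kJ

ΔH ≈ −1927 kJ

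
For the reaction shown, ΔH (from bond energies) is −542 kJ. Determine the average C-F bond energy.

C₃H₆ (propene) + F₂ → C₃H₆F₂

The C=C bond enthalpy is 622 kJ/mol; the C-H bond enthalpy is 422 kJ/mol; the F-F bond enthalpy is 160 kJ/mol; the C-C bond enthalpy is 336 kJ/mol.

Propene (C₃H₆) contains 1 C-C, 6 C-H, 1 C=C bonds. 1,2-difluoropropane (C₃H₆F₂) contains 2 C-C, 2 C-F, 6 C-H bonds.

D(C-F) ≈ 494 kJ/mol

Let D be the C-F bond energy.
Σ(broken) = 1×336 + 6×422 + 1×622 + 1×160 = 3650
Σ(formed) = 2×336 + 2×D + 6×422 = 3204 + 2D
ΔH = Σ(broken) − Σ(formed) = (3650) − (3204 + 2D) = +446 − 2D
Setting this equal to −542 kJ gives 2D = 988, so D = 494 kJ/mol.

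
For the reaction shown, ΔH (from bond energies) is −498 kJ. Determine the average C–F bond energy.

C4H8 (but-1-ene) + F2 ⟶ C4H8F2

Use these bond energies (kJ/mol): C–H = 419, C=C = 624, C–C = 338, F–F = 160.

D(C–F) ≈ 472 kJ/mol

Let D be the C–F bond energy.
Σ(broken) = 2×338 + 8×419 + 1×624 + 1×160 = 4812
Σ(formed) = 3×338 + 2×D + 8×419 = 4366 + 2D
ΔH = Σ(broken) − Σ(formed) = (4812) − (4366 + 2D) = +446 − 2D
Setting this equal to −498 kJ gives 2D = 944, so D = 472 kJ/mol.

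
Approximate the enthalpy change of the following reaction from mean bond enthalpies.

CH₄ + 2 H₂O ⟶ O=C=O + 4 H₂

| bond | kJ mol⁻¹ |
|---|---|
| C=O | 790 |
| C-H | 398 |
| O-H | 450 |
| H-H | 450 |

ΔH ≈ +12 kJ

Bonds broken (reactants):
  C-H: 4 × 398 = 1592
  O-H: 4 × 450 = 1800
  Σ(broken) = 3392 kJ
Bonds formed (products):
  C=O: 2 × 790 = 1580
  H-H: 4 × 450 = 1800
  Σ(formed) = 3380 kJ
ΔH = Σ(broken) − Σ(formed) = 3392 − 3380 = +12 kJ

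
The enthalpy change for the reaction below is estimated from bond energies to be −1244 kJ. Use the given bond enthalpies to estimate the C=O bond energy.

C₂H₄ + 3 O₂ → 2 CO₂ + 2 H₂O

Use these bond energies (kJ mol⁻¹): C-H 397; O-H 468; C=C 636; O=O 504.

Let D be the C=O bond energy.
Σ(broken) = 4×397 + 1×636 + 3×504 = 3736
Σ(formed) = 4×D + 4×468 = 1872 + 4D
ΔH = Σ(broken) − Σ(formed) = (3736) − (1872 + 4D) = +1864 − 4D
Setting this equal to −1244 kJ gives 4D = 3108, so D = 777 kJ/mol.

D(C=O) ≈ 777 kJ/mol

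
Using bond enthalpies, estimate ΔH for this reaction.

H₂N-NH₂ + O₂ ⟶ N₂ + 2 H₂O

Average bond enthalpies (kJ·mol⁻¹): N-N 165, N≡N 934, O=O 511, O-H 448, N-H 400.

Bonds broken (reactants):
  N-H: 4 × 400 = 1600
  N-N: 1 × 165 = 165
  O=O: 1 × 511 = 511
  Σ(broken) = 2276 kJ
Bonds formed (products):
  N≡N: 1 × 934 = 934
  O-H: 4 × 448 = 1792
  Σ(formed) = 2726 kJ
ΔH = Σ(broken) − Σ(formed) = 2276 − 2726 = −450 kJ

ΔH ≈ −450 kJ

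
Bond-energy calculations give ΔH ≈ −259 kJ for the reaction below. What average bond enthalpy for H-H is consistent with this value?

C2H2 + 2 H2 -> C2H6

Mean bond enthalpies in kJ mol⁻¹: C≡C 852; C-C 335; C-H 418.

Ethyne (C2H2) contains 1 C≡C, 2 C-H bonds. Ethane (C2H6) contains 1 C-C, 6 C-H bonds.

D(H-H) ≈ 448 kJ/mol

Let D be the H-H bond energy.
Σ(broken) = 1×852 + 2×418 + 2×D = 1688 + 2D
Σ(formed) = 1×335 + 6×418 = 2843
ΔH = Σ(broken) − Σ(formed) = (1688 + 2D) − (2843) = −1155 + 2D
Setting this equal to −259 kJ gives 2D = 896, so D = 448 kJ/mol.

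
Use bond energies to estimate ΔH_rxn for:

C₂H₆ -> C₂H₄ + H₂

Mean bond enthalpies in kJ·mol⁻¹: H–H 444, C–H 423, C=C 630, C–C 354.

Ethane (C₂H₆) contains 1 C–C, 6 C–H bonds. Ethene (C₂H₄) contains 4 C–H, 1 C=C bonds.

Bonds broken (reactants):
  C–C: 1 × 354 = 354
  C–H: 6 × 423 = 2538
  Σ(broken) = 2892 kJ
Bonds formed (products):
  C–H: 4 × 423 = 1692
  C=C: 1 × 630 = 630
  H–H: 1 × 444 = 444
  Σ(formed) = 2766 kJ
ΔH = Σ(broken) − Σ(formed) = 2892 − 2766 = +126 kJ

ΔH ≈ +126 kJ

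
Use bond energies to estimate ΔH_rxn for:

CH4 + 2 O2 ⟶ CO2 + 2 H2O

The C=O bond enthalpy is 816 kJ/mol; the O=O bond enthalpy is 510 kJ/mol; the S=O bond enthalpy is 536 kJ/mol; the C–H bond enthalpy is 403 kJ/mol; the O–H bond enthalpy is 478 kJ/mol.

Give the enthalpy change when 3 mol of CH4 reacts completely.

ΔH = −2736 kJ

Bonds broken (reactants):
  C–H: 4 × 403 = 1612
  O=O: 2 × 510 = 1020
  Σ(broken) = 2632 kJ
Bonds formed (products):
  C=O: 2 × 816 = 1632
  O–H: 4 × 478 = 1912
  Σ(formed) = 3544 kJ
ΔH = Σ(broken) − Σ(formed) = 2632 − 3544 = −912 kJ
For 3× the reaction as written: 3 × (−912) = −2736 kJ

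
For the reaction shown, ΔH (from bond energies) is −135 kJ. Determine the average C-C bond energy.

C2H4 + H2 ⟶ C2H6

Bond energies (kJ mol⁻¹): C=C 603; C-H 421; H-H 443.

Let D be the C-C bond energy.
Σ(broken) = 4×421 + 1×603 + 1×443 = 2730
Σ(formed) = 1×D + 6×421 = 2526 + D
ΔH = Σ(broken) − Σ(formed) = (2730) − (2526 + D) = +204 − D
Setting this equal to −135 kJ gives D = 339 kJ/mol.

D(C-C) ≈ 339 kJ/mol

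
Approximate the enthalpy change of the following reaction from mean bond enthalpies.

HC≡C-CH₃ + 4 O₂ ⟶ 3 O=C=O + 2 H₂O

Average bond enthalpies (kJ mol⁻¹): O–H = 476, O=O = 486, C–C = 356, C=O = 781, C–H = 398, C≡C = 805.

ΔH ≈ −1893 kJ

Bonds broken (reactants):
  C≡C: 1 × 805 = 805
  C–C: 1 × 356 = 356
  C–H: 4 × 398 = 1592
  O=O: 4 × 486 = 1944
  Σ(broken) = 4697 kJ
Bonds formed (products):
  C=O: 6 × 781 = 4686
  O–H: 4 × 476 = 1904
  Σ(formed) = 6590 kJ
ΔH = Σ(broken) − Σ(formed) = 4697 − 6590 = −1893 kJ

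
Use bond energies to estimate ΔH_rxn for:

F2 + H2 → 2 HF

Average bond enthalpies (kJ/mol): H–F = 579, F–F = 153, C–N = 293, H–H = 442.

ΔH ≈ −563 kJ

Bonds broken (reactants):
  F–F: 1 × 153 = 153
  H–H: 1 × 442 = 442
  Σ(broken) = 595 kJ
Bonds formed (products):
  H–F: 2 × 579 = 1158
  Σ(formed) = 1158 kJ
ΔH = Σ(broken) − Σ(formed) = 595 − 1158 = −563 kJ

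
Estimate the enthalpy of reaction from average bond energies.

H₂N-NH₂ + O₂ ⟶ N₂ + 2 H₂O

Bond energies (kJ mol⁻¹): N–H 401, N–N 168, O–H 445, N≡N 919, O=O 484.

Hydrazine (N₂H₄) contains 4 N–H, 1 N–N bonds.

Bonds broken (reactants):
  N–H: 4 × 401 = 1604
  N–N: 1 × 168 = 168
  O=O: 1 × 484 = 484
  Σ(broken) = 2256 kJ
Bonds formed (products):
  N≡N: 1 × 919 = 919
  O–H: 4 × 445 = 1780
  Σ(formed) = 2699 kJ
ΔH = Σ(broken) − Σ(formed) = 2256 − 2699 = −443 kJ

ΔH ≈ −443 kJ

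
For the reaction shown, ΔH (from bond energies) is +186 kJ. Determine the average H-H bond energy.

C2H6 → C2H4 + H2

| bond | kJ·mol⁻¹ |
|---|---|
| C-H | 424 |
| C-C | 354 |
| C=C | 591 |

Let D be the H-H bond energy.
Σ(broken) = 1×354 + 6×424 = 2898
Σ(formed) = 4×424 + 1×591 + 1×D = 2287 + D
ΔH = Σ(broken) − Σ(formed) = (2898) − (2287 + D) = +611 − D
Setting this equal to +186 kJ gives D = 425 kJ/mol.

D(H-H) ≈ 425 kJ/mol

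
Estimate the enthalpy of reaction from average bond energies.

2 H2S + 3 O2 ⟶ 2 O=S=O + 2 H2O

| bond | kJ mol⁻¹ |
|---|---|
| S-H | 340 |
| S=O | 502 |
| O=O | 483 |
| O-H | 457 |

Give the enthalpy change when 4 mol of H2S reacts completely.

Bonds broken (reactants):
  O=O: 3 × 483 = 1449
  S-H: 4 × 340 = 1360
  Σ(broken) = 2809 kJ
Bonds formed (products):
  O-H: 4 × 457 = 1828
  S=O: 4 × 502 = 2008
  Σ(formed) = 3836 kJ
ΔH = Σ(broken) − Σ(formed) = 2809 − 3836 = −1027 kJ
For 2× the reaction as written: 2 × (−1027) = −2054 kJ

ΔH = −2054 kJ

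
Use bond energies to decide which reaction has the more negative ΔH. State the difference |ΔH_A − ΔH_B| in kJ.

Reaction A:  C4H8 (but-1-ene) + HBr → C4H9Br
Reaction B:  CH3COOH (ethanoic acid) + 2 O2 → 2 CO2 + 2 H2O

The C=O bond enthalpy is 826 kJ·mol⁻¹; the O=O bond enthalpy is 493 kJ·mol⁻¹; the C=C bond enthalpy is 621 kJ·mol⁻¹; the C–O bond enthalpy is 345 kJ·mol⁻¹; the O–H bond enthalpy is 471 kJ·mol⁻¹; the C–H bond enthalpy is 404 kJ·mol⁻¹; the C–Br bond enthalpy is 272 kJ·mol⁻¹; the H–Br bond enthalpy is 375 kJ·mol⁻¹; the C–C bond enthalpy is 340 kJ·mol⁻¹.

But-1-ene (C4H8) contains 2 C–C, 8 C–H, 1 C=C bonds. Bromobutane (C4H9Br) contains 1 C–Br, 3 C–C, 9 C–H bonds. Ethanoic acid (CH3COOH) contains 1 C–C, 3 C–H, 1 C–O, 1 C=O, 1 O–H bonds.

Reaction B, by 988 kJ

Reaction A:
  Bonds broken (reactants):
    C–C: 2 × 340 = 680
    C–H: 8 × 404 = 3232
    C=C: 1 × 621 = 621
    H–Br: 1 × 375 = 375
    Σ(broken) = 4908 kJ
  Bonds formed (products):
    C–Br: 1 × 272 = 272
    C–C: 3 × 340 = 1020
    C–H: 9 × 404 = 3636
    Σ(formed) = 4928 kJ
  ΔH_A = 4908 − 4928 = −20 kJ
Reaction B:
  Bonds broken (reactants):
    C–C: 1 × 340 = 340
    C–H: 3 × 404 = 1212
    C–O: 1 × 345 = 345
    C=O: 1 × 826 = 826
    O–H: 1 × 471 = 471
    O=O: 2 × 493 = 986
    Σ(broken) = 4180 kJ
  Bonds formed (products):
    C=O: 4 × 826 = 3304
    O–H: 4 × 471 = 1884
    Σ(formed) = 5188 kJ
  ΔH_B = 4180 − 5188 = −1008 kJ
ΔH_A − ΔH_B = +988 kJ, so reaction B has the more negative ΔH; |ΔH_A − ΔH_B| = 988 kJ.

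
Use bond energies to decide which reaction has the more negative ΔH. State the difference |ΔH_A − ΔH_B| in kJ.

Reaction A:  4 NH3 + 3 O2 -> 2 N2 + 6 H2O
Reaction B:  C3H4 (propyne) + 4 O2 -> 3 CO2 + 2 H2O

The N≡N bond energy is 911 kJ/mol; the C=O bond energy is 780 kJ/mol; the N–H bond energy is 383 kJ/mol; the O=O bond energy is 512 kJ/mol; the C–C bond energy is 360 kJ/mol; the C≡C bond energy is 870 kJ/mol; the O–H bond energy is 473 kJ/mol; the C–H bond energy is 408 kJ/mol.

Reaction B, by 296 kJ

Reaction A:
  Bonds broken (reactants):
    N–H: 12 × 383 = 4596
    O=O: 3 × 512 = 1536
    Σ(broken) = 6132 kJ
  Bonds formed (products):
    N≡N: 2 × 911 = 1822
    O–H: 12 × 473 = 5676
    Σ(formed) = 7498 kJ
  ΔH_A = 6132 − 7498 = −1366 kJ
Reaction B:
  Bonds broken (reactants):
    C≡C: 1 × 870 = 870
    C–C: 1 × 360 = 360
    C–H: 4 × 408 = 1632
    O=O: 4 × 512 = 2048
    Σ(broken) = 4910 kJ
  Bonds formed (products):
    C=O: 6 × 780 = 4680
    O–H: 4 × 473 = 1892
    Σ(formed) = 6572 kJ
  ΔH_B = 4910 − 6572 = −1662 kJ
ΔH_A − ΔH_B = +296 kJ, so reaction B has the more negative ΔH; |ΔH_A − ΔH_B| = 296 kJ.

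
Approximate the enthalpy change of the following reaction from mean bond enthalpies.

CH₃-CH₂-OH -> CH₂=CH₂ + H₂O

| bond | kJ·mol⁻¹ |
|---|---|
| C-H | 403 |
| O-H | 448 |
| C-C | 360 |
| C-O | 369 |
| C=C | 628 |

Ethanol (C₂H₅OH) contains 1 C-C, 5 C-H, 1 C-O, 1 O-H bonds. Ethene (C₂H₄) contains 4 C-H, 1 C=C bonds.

Bonds broken (reactants):
  C-C: 1 × 360 = 360
  C-H: 5 × 403 = 2015
  C-O: 1 × 369 = 369
  O-H: 1 × 448 = 448
  Σ(broken) = 3192 kJ
Bonds formed (products):
  C-H: 4 × 403 = 1612
  C=C: 1 × 628 = 628
  O-H: 2 × 448 = 896
  Σ(formed) = 3136 kJ
ΔH = Σ(broken) − Σ(formed) = 3192 − 3136 = +56 kJ

ΔH ≈ +56 kJ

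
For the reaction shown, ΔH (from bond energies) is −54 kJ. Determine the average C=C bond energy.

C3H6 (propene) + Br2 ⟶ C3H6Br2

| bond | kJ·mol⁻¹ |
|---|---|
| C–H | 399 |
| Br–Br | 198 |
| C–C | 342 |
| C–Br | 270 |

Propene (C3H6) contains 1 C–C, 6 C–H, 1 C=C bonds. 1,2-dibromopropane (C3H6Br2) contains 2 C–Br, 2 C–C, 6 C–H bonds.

Let D be the C=C bond energy.
Σ(broken) = 1×198 + 1×342 + 6×399 + 1×D = 2934 + D
Σ(formed) = 2×270 + 2×342 + 6×399 = 3618
ΔH = Σ(broken) − Σ(formed) = (2934 + D) − (3618) = −684 + D
Setting this equal to −54 kJ gives D = 630 kJ/mol.

D(C=C) ≈ 630 kJ/mol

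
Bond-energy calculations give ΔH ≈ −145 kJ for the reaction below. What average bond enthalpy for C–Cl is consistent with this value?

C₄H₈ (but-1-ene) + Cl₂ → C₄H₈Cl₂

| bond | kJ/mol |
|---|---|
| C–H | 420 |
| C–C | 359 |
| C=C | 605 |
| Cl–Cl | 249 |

D(C–Cl) ≈ 320 kJ/mol

Let D be the C–Cl bond energy.
Σ(broken) = 2×359 + 8×420 + 1×605 + 1×249 = 4932
Σ(formed) = 3×359 + 2×D + 8×420 = 4437 + 2D
ΔH = Σ(broken) − Σ(formed) = (4932) − (4437 + 2D) = +495 − 2D
Setting this equal to −145 kJ gives 2D = 640, so D = 320 kJ/mol.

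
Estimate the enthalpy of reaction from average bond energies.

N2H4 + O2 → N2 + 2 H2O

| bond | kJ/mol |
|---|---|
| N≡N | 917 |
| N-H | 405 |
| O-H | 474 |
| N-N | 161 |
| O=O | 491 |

ΔH ≈ −541 kJ

Bonds broken (reactants):
  N-H: 4 × 405 = 1620
  N-N: 1 × 161 = 161
  O=O: 1 × 491 = 491
  Σ(broken) = 2272 kJ
Bonds formed (products):
  N≡N: 1 × 917 = 917
  O-H: 4 × 474 = 1896
  Σ(formed) = 2813 kJ
ΔH = Σ(broken) − Σ(formed) = 2272 − 2813 = −541 kJ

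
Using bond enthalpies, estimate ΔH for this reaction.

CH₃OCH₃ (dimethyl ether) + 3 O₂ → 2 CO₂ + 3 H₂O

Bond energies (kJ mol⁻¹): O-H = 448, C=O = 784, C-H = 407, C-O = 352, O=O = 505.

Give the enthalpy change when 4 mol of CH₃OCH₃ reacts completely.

Bonds broken (reactants):
  C-H: 6 × 407 = 2442
  C-O: 2 × 352 = 704
  O=O: 3 × 505 = 1515
  Σ(broken) = 4661 kJ
Bonds formed (products):
  C=O: 4 × 784 = 3136
  O-H: 6 × 448 = 2688
  Σ(formed) = 5824 kJ
ΔH = Σ(broken) − Σ(formed) = 4661 − 5824 = −1163 kJ
For 4× the reaction as written: 4 × (−1163) = −4652 kJ

ΔH = −4652 kJ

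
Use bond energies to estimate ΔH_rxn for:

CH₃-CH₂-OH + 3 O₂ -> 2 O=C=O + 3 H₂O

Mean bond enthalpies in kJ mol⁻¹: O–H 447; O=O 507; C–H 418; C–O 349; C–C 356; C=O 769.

ΔH ≈ −995 kJ

Bonds broken (reactants):
  C–C: 1 × 356 = 356
  C–H: 5 × 418 = 2090
  C–O: 1 × 349 = 349
  O–H: 1 × 447 = 447
  O=O: 3 × 507 = 1521
  Σ(broken) = 4763 kJ
Bonds formed (products):
  C=O: 4 × 769 = 3076
  O–H: 6 × 447 = 2682
  Σ(formed) = 5758 kJ
ΔH = Σ(broken) − Σ(formed) = 4763 − 5758 = −995 kJ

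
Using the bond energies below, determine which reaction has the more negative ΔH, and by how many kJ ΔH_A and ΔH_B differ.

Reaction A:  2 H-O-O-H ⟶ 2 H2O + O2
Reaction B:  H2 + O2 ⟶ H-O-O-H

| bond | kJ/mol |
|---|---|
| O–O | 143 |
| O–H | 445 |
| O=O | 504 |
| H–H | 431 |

Reaction A, by 120 kJ

Reaction A:
  Bonds broken (reactants):
    O–H: 4 × 445 = 1780
    O–O: 2 × 143 = 286
    Σ(broken) = 2066 kJ
  Bonds formed (products):
    O–H: 4 × 445 = 1780
    O=O: 1 × 504 = 504
    Σ(formed) = 2284 kJ
  ΔH_A = 2066 − 2284 = −218 kJ
Reaction B:
  Bonds broken (reactants):
    H–H: 1 × 431 = 431
    O=O: 1 × 504 = 504
    Σ(broken) = 935 kJ
  Bonds formed (products):
    O–H: 2 × 445 = 890
    O–O: 1 × 143 = 143
    Σ(formed) = 1033 kJ
  ΔH_B = 935 − 1033 = −98 kJ
ΔH_A − ΔH_B = −120 kJ, so reaction A has the more negative ΔH; |ΔH_A − ΔH_B| = 120 kJ.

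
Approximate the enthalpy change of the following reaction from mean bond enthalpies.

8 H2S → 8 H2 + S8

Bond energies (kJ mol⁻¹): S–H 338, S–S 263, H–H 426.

ΔH ≈ −104 kJ

Bonds broken (reactants):
  S–H: 16 × 338 = 5408
  Σ(broken) = 5408 kJ
Bonds formed (products):
  H–H: 8 × 426 = 3408
  S–S: 8 × 263 = 2104
  Σ(formed) = 5512 kJ
ΔH = Σ(broken) − Σ(formed) = 5408 − 5512 = −104 kJ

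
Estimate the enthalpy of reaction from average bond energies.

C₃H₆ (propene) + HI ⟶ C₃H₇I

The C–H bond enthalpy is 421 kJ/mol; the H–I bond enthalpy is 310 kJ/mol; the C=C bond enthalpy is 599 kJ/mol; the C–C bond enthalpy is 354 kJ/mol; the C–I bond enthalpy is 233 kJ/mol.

Bonds broken (reactants):
  C–C: 1 × 354 = 354
  C–H: 6 × 421 = 2526
  C=C: 1 × 599 = 599
  H–I: 1 × 310 = 310
  Σ(broken) = 3789 kJ
Bonds formed (products):
  C–C: 2 × 354 = 708
  C–H: 7 × 421 = 2947
  C–I: 1 × 233 = 233
  Σ(formed) = 3888 kJ
ΔH = Σ(broken) − Σ(formed) = 3789 − 3888 = −99 kJ

ΔH ≈ −99 kJ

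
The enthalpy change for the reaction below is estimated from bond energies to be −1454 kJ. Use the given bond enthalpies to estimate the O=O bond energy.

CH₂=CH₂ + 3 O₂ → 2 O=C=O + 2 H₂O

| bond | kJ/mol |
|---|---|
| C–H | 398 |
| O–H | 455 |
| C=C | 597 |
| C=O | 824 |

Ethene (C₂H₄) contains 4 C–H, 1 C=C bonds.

Let D be the O=O bond energy.
Σ(broken) = 4×398 + 1×597 + 3×D = 2189 + 3D
Σ(formed) = 4×824 + 4×455 = 5116
ΔH = Σ(broken) − Σ(formed) = (2189 + 3D) − (5116) = −2927 + 3D
Setting this equal to −1454 kJ gives 3D = 1473, so D = 491 kJ/mol.

D(O=O) ≈ 491 kJ/mol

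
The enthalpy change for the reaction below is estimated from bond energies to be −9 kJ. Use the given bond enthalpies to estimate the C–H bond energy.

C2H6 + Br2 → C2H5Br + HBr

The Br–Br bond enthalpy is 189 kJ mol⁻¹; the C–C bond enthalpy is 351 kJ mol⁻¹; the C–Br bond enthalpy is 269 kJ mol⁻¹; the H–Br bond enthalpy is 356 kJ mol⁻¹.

Let D be the C–H bond energy.
Σ(broken) = 1×189 + 1×351 + 6×D = 540 + 6D
Σ(formed) = 1×269 + 1×351 + 5×D + 1×356 = 976 + 5D
ΔH = Σ(broken) − Σ(formed) = (540 + 6D) − (976 + 5D) = −436 + D
Setting this equal to −9 kJ gives D = 427 kJ/mol.

D(C–H) ≈ 427 kJ/mol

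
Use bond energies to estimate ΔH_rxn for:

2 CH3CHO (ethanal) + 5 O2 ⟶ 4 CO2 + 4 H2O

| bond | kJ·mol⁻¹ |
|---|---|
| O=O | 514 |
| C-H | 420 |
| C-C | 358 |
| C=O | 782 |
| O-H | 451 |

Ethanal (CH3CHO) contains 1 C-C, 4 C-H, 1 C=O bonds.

ΔH ≈ −1654 kJ

Bonds broken (reactants):
  C-C: 2 × 358 = 716
  C-H: 8 × 420 = 3360
  C=O: 2 × 782 = 1564
  O=O: 5 × 514 = 2570
  Σ(broken) = 8210 kJ
Bonds formed (products):
  C=O: 8 × 782 = 6256
  O-H: 8 × 451 = 3608
  Σ(formed) = 9864 kJ
ΔH = Σ(broken) − Σ(formed) = 8210 − 9864 = −1654 kJ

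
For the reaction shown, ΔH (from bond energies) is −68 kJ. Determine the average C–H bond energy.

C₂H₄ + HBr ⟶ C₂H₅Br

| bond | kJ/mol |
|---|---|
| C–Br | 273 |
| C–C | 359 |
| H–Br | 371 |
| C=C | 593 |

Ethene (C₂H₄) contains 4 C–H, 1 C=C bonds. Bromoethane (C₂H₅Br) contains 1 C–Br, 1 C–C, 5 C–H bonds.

D(C–H) ≈ 400 kJ/mol

Let D be the C–H bond energy.
Σ(broken) = 4×D + 1×593 + 1×371 = 964 + 4D
Σ(formed) = 1×273 + 1×359 + 5×D = 632 + 5D
ΔH = Σ(broken) − Σ(formed) = (964 + 4D) − (632 + 5D) = +332 − D
Setting this equal to −68 kJ gives D = 400 kJ/mol.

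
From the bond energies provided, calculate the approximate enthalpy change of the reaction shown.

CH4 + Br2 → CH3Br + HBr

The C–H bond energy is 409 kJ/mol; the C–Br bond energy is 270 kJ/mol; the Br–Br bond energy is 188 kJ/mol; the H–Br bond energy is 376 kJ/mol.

Bonds broken (reactants):
  Br–Br: 1 × 188 = 188
  C–H: 4 × 409 = 1636
  Σ(broken) = 1824 kJ
Bonds formed (products):
  C–Br: 1 × 270 = 270
  C–H: 3 × 409 = 1227
  H–Br: 1 × 376 = 376
  Σ(formed) = 1873 kJ
ΔH = Σ(broken) − Σ(formed) = 1824 − 1873 = −49 kJ

ΔH ≈ −49 kJ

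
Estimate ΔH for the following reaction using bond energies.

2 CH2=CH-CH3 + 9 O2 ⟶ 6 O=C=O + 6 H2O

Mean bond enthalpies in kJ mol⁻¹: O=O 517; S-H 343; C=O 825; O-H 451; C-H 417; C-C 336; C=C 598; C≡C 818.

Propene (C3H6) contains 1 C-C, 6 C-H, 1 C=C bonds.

Bonds broken (reactants):
  C-C: 2 × 336 = 672
  C-H: 12 × 417 = 5004
  C=C: 2 × 598 = 1196
  O=O: 9 × 517 = 4653
  Σ(broken) = 11525 kJ
Bonds formed (products):
  C=O: 12 × 825 = 9900
  O-H: 12 × 451 = 5412
  Σ(formed) = 15312 kJ
ΔH = Σ(broken) − Σ(formed) = 11525 − 15312 = −3787 kJ

ΔH ≈ −3787 kJ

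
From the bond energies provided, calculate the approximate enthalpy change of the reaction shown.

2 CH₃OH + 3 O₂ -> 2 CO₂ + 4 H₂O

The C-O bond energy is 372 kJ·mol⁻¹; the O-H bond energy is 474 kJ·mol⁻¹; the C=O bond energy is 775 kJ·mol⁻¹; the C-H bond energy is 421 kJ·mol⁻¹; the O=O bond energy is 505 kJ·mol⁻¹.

Bonds broken (reactants):
  C-H: 6 × 421 = 2526
  C-O: 2 × 372 = 744
  O-H: 2 × 474 = 948
  O=O: 3 × 505 = 1515
  Σ(broken) = 5733 kJ
Bonds formed (products):
  C=O: 4 × 775 = 3100
  O-H: 8 × 474 = 3792
  Σ(formed) = 6892 kJ
ΔH = Σ(broken) − Σ(formed) = 5733 − 6892 = −1159 kJ

ΔH ≈ −1159 kJ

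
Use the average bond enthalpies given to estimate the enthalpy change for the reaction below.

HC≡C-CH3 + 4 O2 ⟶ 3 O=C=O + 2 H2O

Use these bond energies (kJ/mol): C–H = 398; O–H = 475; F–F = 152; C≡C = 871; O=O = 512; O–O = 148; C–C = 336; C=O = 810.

ΔH ≈ −1913 kJ

Bonds broken (reactants):
  C≡C: 1 × 871 = 871
  C–C: 1 × 336 = 336
  C–H: 4 × 398 = 1592
  O=O: 4 × 512 = 2048
  Σ(broken) = 4847 kJ
Bonds formed (products):
  C=O: 6 × 810 = 4860
  O–H: 4 × 475 = 1900
  Σ(formed) = 6760 kJ
ΔH = Σ(broken) − Σ(formed) = 4847 − 6760 = −1913 kJ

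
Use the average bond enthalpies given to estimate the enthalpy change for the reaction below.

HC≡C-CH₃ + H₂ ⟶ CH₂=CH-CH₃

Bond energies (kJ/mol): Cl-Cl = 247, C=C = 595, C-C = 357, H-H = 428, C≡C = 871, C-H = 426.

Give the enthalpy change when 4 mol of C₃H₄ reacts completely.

ΔH = −592 kJ

Bonds broken (reactants):
  C≡C: 1 × 871 = 871
  C-C: 1 × 357 = 357
  C-H: 4 × 426 = 1704
  H-H: 1 × 428 = 428
  Σ(broken) = 3360 kJ
Bonds formed (products):
  C-C: 1 × 357 = 357
  C-H: 6 × 426 = 2556
  C=C: 1 × 595 = 595
  Σ(formed) = 3508 kJ
ΔH = Σ(broken) − Σ(formed) = 3360 − 3508 = −148 kJ
For 4× the reaction as written: 4 × (−148) = −592 kJ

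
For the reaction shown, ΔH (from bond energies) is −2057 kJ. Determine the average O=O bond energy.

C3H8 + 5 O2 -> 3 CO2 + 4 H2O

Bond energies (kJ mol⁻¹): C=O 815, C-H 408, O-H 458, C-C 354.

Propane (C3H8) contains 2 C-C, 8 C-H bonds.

Let D be the O=O bond energy.
Σ(broken) = 2×354 + 8×408 + 5×D = 3972 + 5D
Σ(formed) = 6×815 + 8×458 = 8554
ΔH = Σ(broken) − Σ(formed) = (3972 + 5D) − (8554) = −4582 + 5D
Setting this equal to −2057 kJ gives 5D = 2525, so D = 505 kJ/mol.

D(O=O) ≈ 505 kJ/mol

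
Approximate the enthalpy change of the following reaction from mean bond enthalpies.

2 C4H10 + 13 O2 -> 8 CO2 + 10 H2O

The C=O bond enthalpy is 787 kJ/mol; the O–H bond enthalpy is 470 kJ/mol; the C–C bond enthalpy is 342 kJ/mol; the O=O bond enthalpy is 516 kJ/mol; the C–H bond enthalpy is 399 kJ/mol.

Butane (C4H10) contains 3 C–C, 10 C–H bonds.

Bonds broken (reactants):
  C–C: 6 × 342 = 2052
  C–H: 20 × 399 = 7980
  O=O: 13 × 516 = 6708
  Σ(broken) = 16740 kJ
Bonds formed (products):
  C=O: 16 × 787 = 12592
  O–H: 20 × 470 = 9400
  Σ(formed) = 21992 kJ
ΔH = Σ(broken) − Σ(formed) = 16740 − 21992 = −5252 kJ

ΔH ≈ −5252 kJ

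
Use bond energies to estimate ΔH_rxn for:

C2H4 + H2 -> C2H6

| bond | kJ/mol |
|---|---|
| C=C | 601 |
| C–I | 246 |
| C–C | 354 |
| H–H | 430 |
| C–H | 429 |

Bonds broken (reactants):
  C–H: 4 × 429 = 1716
  C=C: 1 × 601 = 601
  H–H: 1 × 430 = 430
  Σ(broken) = 2747 kJ
Bonds formed (products):
  C–C: 1 × 354 = 354
  C–H: 6 × 429 = 2574
  Σ(formed) = 2928 kJ
ΔH = Σ(broken) − Σ(formed) = 2747 − 2928 = −181 kJ

ΔH ≈ −181 kJ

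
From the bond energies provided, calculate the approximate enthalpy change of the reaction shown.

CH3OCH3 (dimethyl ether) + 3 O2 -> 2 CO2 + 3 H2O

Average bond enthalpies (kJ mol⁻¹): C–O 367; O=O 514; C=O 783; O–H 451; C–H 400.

Bonds broken (reactants):
  C–H: 6 × 400 = 2400
  C–O: 2 × 367 = 734
  O=O: 3 × 514 = 1542
  Σ(broken) = 4676 kJ
Bonds formed (products):
  C=O: 4 × 783 = 3132
  O–H: 6 × 451 = 2706
  Σ(formed) = 5838 kJ
ΔH = Σ(broken) − Σ(formed) = 4676 − 5838 = −1162 kJ

ΔH ≈ −1162 kJ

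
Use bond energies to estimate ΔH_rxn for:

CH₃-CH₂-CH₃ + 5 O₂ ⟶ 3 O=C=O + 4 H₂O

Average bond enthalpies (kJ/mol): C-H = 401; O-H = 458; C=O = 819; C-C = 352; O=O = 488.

Bonds broken (reactants):
  C-C: 2 × 352 = 704
  C-H: 8 × 401 = 3208
  O=O: 5 × 488 = 2440
  Σ(broken) = 6352 kJ
Bonds formed (products):
  C=O: 6 × 819 = 4914
  O-H: 8 × 458 = 3664
  Σ(formed) = 8578 kJ
ΔH = Σ(broken) − Σ(formed) = 6352 − 8578 = −2226 kJ

ΔH ≈ −2226 kJ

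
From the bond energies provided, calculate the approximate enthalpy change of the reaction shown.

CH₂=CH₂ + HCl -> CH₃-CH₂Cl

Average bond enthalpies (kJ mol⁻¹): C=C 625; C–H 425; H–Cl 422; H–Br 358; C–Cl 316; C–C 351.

ΔH ≈ −45 kJ

Bonds broken (reactants):
  C–H: 4 × 425 = 1700
  C=C: 1 × 625 = 625
  H–Cl: 1 × 422 = 422
  Σ(broken) = 2747 kJ
Bonds formed (products):
  C–C: 1 × 351 = 351
  C–Cl: 1 × 316 = 316
  C–H: 5 × 425 = 2125
  Σ(formed) = 2792 kJ
ΔH = Σ(broken) − Σ(formed) = 2747 − 2792 = −45 kJ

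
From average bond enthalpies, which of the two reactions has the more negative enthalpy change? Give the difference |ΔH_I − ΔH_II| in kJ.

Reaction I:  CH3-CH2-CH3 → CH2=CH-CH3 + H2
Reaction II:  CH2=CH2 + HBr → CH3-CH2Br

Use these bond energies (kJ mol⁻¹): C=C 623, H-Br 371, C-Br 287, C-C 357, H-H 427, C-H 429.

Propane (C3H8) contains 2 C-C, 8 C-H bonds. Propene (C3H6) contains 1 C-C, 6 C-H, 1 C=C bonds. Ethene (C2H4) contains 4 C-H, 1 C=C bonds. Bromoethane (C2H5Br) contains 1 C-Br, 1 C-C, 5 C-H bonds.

Reaction I:
  Bonds broken (reactants):
    C-C: 2 × 357 = 714
    C-H: 8 × 429 = 3432
    Σ(broken) = 4146 kJ
  Bonds formed (products):
    C-C: 1 × 357 = 357
    C-H: 6 × 429 = 2574
    C=C: 1 × 623 = 623
    H-H: 1 × 427 = 427
    Σ(formed) = 3981 kJ
  ΔH_I = 4146 − 3981 = +165 kJ
Reaction II:
  Bonds broken (reactants):
    C-H: 4 × 429 = 1716
    C=C: 1 × 623 = 623
    H-Br: 1 × 371 = 371
    Σ(broken) = 2710 kJ
  Bonds formed (products):
    C-Br: 1 × 287 = 287
    C-C: 1 × 357 = 357
    C-H: 5 × 429 = 2145
    Σ(formed) = 2789 kJ
  ΔH_II = 2710 − 2789 = −79 kJ
ΔH_I − ΔH_II = +244 kJ, so reaction II has the more negative ΔH; |ΔH_I − ΔH_II| = 244 kJ.

Reaction II, by 244 kJ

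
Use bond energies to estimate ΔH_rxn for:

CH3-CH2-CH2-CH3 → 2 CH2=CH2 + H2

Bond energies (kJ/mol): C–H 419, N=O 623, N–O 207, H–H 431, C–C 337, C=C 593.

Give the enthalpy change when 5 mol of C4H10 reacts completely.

ΔH = +1160 kJ

Bonds broken (reactants):
  C–C: 3 × 337 = 1011
  C–H: 10 × 419 = 4190
  Σ(broken) = 5201 kJ
Bonds formed (products):
  C–H: 8 × 419 = 3352
  C=C: 2 × 593 = 1186
  H–H: 1 × 431 = 431
  Σ(formed) = 4969 kJ
ΔH = Σ(broken) − Σ(formed) = 5201 − 4969 = +232 kJ
For 5× the reaction as written: 5 × (+232) = +1160 kJ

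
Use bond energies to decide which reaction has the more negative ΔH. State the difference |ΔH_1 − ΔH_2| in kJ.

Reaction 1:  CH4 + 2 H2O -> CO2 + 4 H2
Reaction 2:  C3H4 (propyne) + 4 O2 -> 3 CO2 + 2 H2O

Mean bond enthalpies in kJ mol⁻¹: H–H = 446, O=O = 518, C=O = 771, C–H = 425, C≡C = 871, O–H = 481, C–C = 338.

Reaction 2, by 1867 kJ

Reaction 1:
  Bonds broken (reactants):
    C–H: 4 × 425 = 1700
    O–H: 4 × 481 = 1924
    Σ(broken) = 3624 kJ
  Bonds formed (products):
    C=O: 2 × 771 = 1542
    H–H: 4 × 446 = 1784
    Σ(formed) = 3326 kJ
  ΔH_1 = 3624 − 3326 = +298 kJ
Reaction 2:
  Bonds broken (reactants):
    C≡C: 1 × 871 = 871
    C–C: 1 × 338 = 338
    C–H: 4 × 425 = 1700
    O=O: 4 × 518 = 2072
    Σ(broken) = 4981 kJ
  Bonds formed (products):
    C=O: 6 × 771 = 4626
    O–H: 4 × 481 = 1924
    Σ(formed) = 6550 kJ
  ΔH_2 = 4981 − 6550 = −1569 kJ
ΔH_1 − ΔH_2 = +1867 kJ, so reaction 2 has the more negative ΔH; |ΔH_1 − ΔH_2| = 1867 kJ.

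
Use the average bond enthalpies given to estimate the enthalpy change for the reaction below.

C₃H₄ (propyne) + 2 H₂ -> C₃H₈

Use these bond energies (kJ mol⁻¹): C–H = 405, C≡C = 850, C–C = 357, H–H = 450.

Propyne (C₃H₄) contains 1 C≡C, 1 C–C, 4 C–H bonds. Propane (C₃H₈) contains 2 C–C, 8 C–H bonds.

ΔH ≈ −227 kJ

Bonds broken (reactants):
  C≡C: 1 × 850 = 850
  C–C: 1 × 357 = 357
  C–H: 4 × 405 = 1620
  H–H: 2 × 450 = 900
  Σ(broken) = 3727 kJ
Bonds formed (products):
  C–C: 2 × 357 = 714
  C–H: 8 × 405 = 3240
  Σ(formed) = 3954 kJ
ΔH = Σ(broken) − Σ(formed) = 3727 − 3954 = −227 kJ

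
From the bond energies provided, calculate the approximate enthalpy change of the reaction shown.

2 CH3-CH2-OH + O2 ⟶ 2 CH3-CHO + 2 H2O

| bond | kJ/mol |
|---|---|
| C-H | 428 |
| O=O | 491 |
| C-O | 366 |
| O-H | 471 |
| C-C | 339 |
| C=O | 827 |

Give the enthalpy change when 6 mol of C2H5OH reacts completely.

ΔH = −1551 kJ

Bonds broken (reactants):
  C-C: 2 × 339 = 678
  C-H: 10 × 428 = 4280
  C-O: 2 × 366 = 732
  O-H: 2 × 471 = 942
  O=O: 1 × 491 = 491
  Σ(broken) = 7123 kJ
Bonds formed (products):
  C-C: 2 × 339 = 678
  C-H: 8 × 428 = 3424
  C=O: 2 × 827 = 1654
  O-H: 4 × 471 = 1884
  Σ(formed) = 7640 kJ
ΔH = Σ(broken) − Σ(formed) = 7123 − 7640 = −517 kJ
For 3× the reaction as written: 3 × (−517) = −1551 kJ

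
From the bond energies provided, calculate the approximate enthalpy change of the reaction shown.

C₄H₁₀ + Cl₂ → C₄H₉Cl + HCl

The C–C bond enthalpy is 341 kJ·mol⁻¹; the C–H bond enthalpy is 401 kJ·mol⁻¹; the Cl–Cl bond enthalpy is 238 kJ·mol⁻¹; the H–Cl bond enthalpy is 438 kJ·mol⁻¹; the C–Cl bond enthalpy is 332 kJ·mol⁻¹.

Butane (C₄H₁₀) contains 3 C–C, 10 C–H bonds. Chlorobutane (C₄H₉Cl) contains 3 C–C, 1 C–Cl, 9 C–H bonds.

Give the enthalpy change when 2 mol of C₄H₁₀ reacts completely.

ΔH = −262 kJ

Bonds broken (reactants):
  C–C: 3 × 341 = 1023
  C–H: 10 × 401 = 4010
  Cl–Cl: 1 × 238 = 238
  Σ(broken) = 5271 kJ
Bonds formed (products):
  C–C: 3 × 341 = 1023
  C–Cl: 1 × 332 = 332
  C–H: 9 × 401 = 3609
  H–Cl: 1 × 438 = 438
  Σ(formed) = 5402 kJ
ΔH = Σ(broken) − Σ(formed) = 5271 − 5402 = −131 kJ
For 2× the reaction as written: 2 × (−131) = −262 kJ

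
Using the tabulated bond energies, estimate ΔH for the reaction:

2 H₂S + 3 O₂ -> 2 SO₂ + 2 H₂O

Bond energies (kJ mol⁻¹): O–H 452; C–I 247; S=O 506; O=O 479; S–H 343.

Bonds broken (reactants):
  O=O: 3 × 479 = 1437
  S–H: 4 × 343 = 1372
  Σ(broken) = 2809 kJ
Bonds formed (products):
  O–H: 4 × 452 = 1808
  S=O: 4 × 506 = 2024
  Σ(formed) = 3832 kJ
ΔH = Σ(broken) − Σ(formed) = 2809 − 3832 = −1023 kJ

ΔH ≈ −1023 kJ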